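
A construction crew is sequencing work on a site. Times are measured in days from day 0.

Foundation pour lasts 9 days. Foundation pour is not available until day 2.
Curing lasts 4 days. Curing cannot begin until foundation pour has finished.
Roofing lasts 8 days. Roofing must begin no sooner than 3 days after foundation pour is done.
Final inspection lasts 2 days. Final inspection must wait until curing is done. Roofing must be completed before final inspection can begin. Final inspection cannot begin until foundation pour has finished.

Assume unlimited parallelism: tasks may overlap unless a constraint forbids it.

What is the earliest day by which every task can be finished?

After its own release at day 2, foundation pour can start at day 2 and finishes at day 11.
After foundation pour (finishes day 11, plus 3-day gap → day 14), roofing can start at day 14 and finishes at day 22.
Curing cannot begin until foundation pour (finishes day 11). It runs from day 11 to 11 + 4 = day 15.
For final inspection: curing (finishes day 15); roofing (finishes day 22); foundation pour (finishes day 11). Taking the maximum gives a start of day 22, and it finishes at 22 + 2 = day 24.
All tasks are finished once the last one completes. Finish times: Foundation pour at 11, Curing at 15, Roofing at 22, Final inspection at 24. The latest is day 24.

24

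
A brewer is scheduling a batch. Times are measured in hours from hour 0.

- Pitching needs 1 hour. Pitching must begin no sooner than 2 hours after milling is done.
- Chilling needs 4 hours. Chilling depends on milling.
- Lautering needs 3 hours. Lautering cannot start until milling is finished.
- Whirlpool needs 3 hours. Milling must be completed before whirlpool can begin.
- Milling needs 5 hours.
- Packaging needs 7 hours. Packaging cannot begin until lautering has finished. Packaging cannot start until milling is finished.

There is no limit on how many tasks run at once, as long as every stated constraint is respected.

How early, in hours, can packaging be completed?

15

Nothing blocks milling, so it runs from hour 0 to hour 5.
After milling (finishes hour 5), lautering can start at hour 5 and finishes at hour 8.
Packaging has to wait for lautering (finishes hour 8); milling (finishes hour 5). The latest of these is hour 8, so packaging runs hour 8 to 8 + 7 = hour 15.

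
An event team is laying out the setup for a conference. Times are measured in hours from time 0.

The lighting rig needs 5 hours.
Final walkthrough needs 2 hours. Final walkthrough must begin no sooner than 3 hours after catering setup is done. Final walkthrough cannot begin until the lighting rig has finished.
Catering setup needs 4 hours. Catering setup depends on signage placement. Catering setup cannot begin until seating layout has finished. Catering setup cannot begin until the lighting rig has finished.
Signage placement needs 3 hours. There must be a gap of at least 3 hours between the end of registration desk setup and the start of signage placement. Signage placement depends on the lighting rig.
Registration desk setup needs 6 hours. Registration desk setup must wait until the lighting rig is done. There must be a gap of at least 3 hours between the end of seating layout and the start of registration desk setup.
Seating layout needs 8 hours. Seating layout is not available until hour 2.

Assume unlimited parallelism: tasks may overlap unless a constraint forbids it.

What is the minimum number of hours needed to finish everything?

34

Seating layout waits on its own release at hour 2, so it starts at hour 2 and finishes at 2 + 8 = hour 10.
The lighting rig can start immediately at hour 0; it finishes at hour 5.
Registration desk setup has to wait for the lighting rig (finishes hour 5); seating layout (finishes hour 10, plus 3-hour gap → hour 13). The latest of these is hour 13, so registration desk setup runs hour 13 to 13 + 6 = hour 19.
Signage placement has to wait for registration desk setup (finishes hour 19, plus 3-hour gap → hour 22); the lighting rig (finishes hour 5). The latest of these is hour 22, so signage placement runs hour 22 to 22 + 3 = hour 25.
For catering setup: signage placement (finishes hour 25); seating layout (finishes hour 10); the lighting rig (finishes hour 5). Taking the maximum gives a start of hour 25, and it finishes at 25 + 4 = hour 29.
For final walkthrough: catering setup (finishes hour 29, plus 3-hour gap → hour 32); the lighting rig (finishes hour 5). Taking the maximum gives a start of hour 32, and it finishes at 32 + 2 = hour 34.
All tasks are finished once the last one completes. Finish times: The lighting rig at 5, Seating layout at 10, Registration desk setup at 19, Signage placement at 25, Catering setup at 29, Final walkthrough at 34. The latest is hour 34.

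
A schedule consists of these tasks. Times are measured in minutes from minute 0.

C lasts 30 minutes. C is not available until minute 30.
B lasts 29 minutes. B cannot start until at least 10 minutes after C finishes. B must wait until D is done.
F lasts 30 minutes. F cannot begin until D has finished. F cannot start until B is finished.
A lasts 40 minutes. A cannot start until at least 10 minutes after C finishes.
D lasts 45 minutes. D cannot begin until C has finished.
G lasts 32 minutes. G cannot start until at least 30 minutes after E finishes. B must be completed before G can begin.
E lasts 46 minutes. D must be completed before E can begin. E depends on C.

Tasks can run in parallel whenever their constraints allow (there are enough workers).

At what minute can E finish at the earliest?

151

After its own release at minute 30, C can start at minute 30 and finishes at minute 60.
D waits on C (finishes minute 60), so it starts at minute 60 and finishes at 60 + 45 = minute 105.
E has to wait for D (finishes minute 105); C (finishes minute 60). The latest of these is minute 105, so E runs minute 105 to 105 + 46 = minute 151.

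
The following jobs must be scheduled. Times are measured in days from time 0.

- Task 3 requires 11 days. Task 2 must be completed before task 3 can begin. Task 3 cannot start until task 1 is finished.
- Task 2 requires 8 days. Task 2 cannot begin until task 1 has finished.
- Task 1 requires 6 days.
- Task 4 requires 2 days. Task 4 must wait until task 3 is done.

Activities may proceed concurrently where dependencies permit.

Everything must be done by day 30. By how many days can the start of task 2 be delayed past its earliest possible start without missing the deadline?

3

Nothing blocks task 1, so it runs from day 0 to day 6.
Task 2 cannot begin until task 1 (finishes day 6). It runs from day 6 to 6 + 8 = day 14.

Working backward from the deadline:
Task 4 has no dependents, so it just needs to finish by day 30. Starting by 30 − 2 = day 28 achieves that.
Since task 4 (must start by day 28) depends on it, task 3 must finish by day 28. Backing off its 11-day duration gives a latest start of day 17.
Since task 3 (must start by day 17) depends on it, task 2 must finish by day 17. Backing off its 8-day duration gives a latest start of day 9.
So task 2 can start as early as day 6 and as late as day 9, giving 9 − 6 = 3 days of slack.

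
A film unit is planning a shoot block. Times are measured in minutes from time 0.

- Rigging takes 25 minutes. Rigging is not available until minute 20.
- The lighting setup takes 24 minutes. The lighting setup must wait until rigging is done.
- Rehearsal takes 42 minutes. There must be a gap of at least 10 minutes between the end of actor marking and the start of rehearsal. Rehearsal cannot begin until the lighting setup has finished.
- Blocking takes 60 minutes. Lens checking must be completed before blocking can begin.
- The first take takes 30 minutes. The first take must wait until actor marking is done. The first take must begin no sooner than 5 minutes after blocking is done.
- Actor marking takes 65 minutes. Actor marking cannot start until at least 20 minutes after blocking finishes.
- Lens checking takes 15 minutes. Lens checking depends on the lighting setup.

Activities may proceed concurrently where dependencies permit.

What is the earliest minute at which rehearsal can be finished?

Rigging waits on its own release at minute 20, so it starts at minute 20 and finishes at 20 + 25 = minute 45.
The lighting setup waits on rigging (finishes minute 45), so it starts at minute 45 and finishes at 45 + 24 = minute 69.
Lens checking waits on the lighting setup (finishes minute 69), so it starts at minute 69 and finishes at 69 + 15 = minute 84.
Blocking waits on lens checking (finishes minute 84), so it starts at minute 84 and finishes at 84 + 60 = minute 144.
After blocking (finishes minute 144, plus 20-minute gap → minute 164), actor marking can start at minute 164 and finishes at minute 229.
Rehearsal needs all of actor marking (finishes minute 229, plus 10-minute gap → minute 239); the lighting setup (finishes minute 69). That puts its earliest start at minute 239; it finishes at 239 + 42 = minute 281.

281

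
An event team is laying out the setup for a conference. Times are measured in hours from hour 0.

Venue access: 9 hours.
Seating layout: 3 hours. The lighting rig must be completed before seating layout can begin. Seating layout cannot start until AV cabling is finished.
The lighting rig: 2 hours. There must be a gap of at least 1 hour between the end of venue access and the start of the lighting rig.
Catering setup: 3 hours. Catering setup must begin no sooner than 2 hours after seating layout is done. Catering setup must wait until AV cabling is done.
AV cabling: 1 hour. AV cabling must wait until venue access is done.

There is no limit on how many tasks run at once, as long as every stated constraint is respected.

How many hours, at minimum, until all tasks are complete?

Venue access has no prerequisites, so it starts at hour 0 and finishes at hour 9.
AV cabling waits on venue access (finishes hour 9), so it starts at hour 9 and finishes at 9 + 1 = hour 10.
After venue access (finishes hour 9, plus 1-hour gap → hour 10), the lighting rig can start at hour 10 and finishes at hour 12.
Seating layout has to wait for the lighting rig (finishes hour 12); AV cabling (finishes hour 10). The latest of these is hour 12, so seating layout runs hour 12 to 12 + 3 = hour 15.
For catering setup: seating layout (finishes hour 15, plus 2-hour gap → hour 17); AV cabling (finishes hour 10). Taking the maximum gives a start of hour 17, and it finishes at 17 + 3 = hour 20.
All tasks are finished once the last one completes. Finish times: Venue access at 9, The lighting rig at 12, AV cabling at 10, Seating layout at 15, Catering setup at 20. The latest is hour 20.

20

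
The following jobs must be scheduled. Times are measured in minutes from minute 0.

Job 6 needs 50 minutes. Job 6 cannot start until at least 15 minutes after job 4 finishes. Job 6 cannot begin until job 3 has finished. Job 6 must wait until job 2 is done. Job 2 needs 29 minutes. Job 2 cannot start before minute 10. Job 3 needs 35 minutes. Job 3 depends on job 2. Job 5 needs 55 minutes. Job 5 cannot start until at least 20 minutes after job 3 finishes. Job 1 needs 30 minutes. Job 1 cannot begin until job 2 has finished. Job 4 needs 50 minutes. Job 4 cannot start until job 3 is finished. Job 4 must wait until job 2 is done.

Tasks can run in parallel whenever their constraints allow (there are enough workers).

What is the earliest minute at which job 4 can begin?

Job 2 cannot begin until its own release at minute 10. It runs from minute 10 to 10 + 29 = minute 39.
After job 2 (finishes minute 39), job 3 can start at minute 39 and finishes at minute 74.
Job 4 waits on job 3 (finishes minute 74); job 2 (finishes minute 39). The latest of these is minute 74, which is the earliest job 4 can start.

74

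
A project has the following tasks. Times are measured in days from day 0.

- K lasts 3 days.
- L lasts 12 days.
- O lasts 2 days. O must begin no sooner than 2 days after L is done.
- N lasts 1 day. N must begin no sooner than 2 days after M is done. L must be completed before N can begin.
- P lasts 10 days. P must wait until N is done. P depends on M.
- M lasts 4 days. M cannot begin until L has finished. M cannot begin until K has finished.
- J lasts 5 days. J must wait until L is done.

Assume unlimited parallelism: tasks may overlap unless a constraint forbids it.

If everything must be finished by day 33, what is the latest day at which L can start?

To finish by day 33, P (duration 10) must start no later than day 23.
N feeds into P (must start by day 23); so N must finish by day 23 and therefore start by day 22.
M must finish in time for N (must start by day 22, minus 2-day gap → day 20); P (must start by day 23). The tightest is day 20, so M must start by 20 − 4 = day 16.
J has no dependents, so it just needs to finish by day 33. Starting by 33 − 5 = day 28 achieves that.
O must finish by day 33; it takes 2 days, so it must start by 33 − 2 = day 31.
For L: J (must start by day 28); M (must start by day 16); N (must start by day 22); O (must start by day 31, minus 2-day gap → day 29). The most restrictive is day 16; with a 12-day duration, L must start by day 4.

4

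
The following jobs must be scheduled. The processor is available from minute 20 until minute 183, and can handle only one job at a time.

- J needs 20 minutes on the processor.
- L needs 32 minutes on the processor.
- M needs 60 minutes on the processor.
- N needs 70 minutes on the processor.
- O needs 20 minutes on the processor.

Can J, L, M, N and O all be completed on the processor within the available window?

No

The processor window is 183 − 20 = 163 minutes.
Running back to back, the jobs need 20 + 32 + 60 + 70 + 20 = 202 minutes on the processor.
Since 202 > 163, they cannot all fit.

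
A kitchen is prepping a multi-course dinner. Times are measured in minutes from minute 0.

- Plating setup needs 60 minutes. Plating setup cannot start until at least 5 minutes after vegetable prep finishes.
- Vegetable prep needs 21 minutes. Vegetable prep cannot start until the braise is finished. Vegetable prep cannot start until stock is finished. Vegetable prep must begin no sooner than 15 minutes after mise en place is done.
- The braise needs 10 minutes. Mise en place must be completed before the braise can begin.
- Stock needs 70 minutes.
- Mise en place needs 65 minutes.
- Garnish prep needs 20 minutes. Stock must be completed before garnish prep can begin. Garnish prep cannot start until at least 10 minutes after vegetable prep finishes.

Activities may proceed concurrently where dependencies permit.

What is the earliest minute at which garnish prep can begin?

Stock has no prerequisites, so it starts at minute 0 and finishes at minute 70.
Mise en place has no prerequisites, so it starts at minute 0 and finishes at minute 65.
The braise cannot begin until mise en place (finishes minute 65). It runs from minute 65 to 65 + 10 = minute 75.
Vegetable prep has to wait for the braise (finishes minute 75); stock (finishes minute 70); mise en place (finishes minute 65, plus 15-minute gap → minute 80). The latest of these is minute 80, so vegetable prep runs minute 80 to 80 + 21 = minute 101.
Garnish prep waits on stock (finishes minute 70); vegetable prep (finishes minute 101, plus 10-minute gap → minute 111). The latest of these is minute 111, which is the earliest garnish prep can start.

111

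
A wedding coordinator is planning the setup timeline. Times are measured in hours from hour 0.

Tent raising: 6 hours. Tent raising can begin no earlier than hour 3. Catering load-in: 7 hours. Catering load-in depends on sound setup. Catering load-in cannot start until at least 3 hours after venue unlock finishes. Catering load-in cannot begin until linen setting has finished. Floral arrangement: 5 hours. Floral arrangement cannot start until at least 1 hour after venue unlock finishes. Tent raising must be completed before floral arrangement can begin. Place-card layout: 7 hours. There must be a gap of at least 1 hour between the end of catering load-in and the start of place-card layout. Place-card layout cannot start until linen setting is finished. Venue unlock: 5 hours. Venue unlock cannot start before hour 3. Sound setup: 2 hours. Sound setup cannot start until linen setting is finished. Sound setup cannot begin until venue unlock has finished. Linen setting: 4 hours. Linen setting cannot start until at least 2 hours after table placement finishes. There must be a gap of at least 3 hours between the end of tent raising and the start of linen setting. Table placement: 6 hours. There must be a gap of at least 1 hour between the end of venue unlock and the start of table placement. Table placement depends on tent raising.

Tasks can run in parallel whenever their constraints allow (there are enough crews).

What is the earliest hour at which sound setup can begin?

Tent raising waits on its own release at hour 3, so it starts at hour 3 and finishes at 3 + 6 = hour 9.
After its own release at hour 3, venue unlock can start at hour 3 and finishes at hour 8.
Table placement needs all of venue unlock (finishes hour 8, plus 1-hour gap → hour 9); tent raising (finishes hour 9). That puts its earliest start at hour 9; it finishes at 9 + 6 = hour 15.
Linen setting cannot start until table placement (finishes hour 15, plus 2-hour gap → hour 17); tent raising (finishes hour 9, plus 3-hour gap → hour 12). The controlling bound is hour 17, so linen setting finishes at 17 + 4 = hour 21.
Sound setup waits on linen setting (finishes hour 21); venue unlock (finishes hour 8). The latest of these is hour 21, which is the earliest sound setup can start.

21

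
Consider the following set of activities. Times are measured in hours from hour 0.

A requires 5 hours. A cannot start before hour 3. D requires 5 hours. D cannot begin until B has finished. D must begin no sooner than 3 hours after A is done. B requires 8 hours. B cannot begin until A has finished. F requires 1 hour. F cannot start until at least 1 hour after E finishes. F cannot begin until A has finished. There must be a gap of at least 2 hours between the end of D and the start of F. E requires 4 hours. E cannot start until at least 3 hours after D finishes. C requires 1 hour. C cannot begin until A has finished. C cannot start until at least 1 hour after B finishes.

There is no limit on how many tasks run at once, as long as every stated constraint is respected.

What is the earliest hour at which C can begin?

17

After its own release at hour 3, A can start at hour 3 and finishes at hour 8.
After A (finishes hour 8), B can start at hour 8 and finishes at hour 16.
C waits on A (finishes hour 8); B (finishes hour 16, plus 1-hour gap → hour 17). The latest of these is hour 17, which is the earliest C can start.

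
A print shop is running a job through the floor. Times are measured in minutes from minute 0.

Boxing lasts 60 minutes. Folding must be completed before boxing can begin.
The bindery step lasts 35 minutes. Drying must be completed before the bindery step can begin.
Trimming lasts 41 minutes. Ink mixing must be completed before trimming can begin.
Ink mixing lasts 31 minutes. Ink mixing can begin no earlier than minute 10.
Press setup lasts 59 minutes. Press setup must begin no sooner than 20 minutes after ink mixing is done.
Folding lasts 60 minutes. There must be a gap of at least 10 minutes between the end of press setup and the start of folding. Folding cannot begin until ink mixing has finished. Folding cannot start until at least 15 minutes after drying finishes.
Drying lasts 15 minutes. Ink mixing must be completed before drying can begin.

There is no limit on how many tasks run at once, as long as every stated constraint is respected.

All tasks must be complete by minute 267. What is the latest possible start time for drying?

117

To finish by minute 267, boxing (duration 60) must start no later than minute 207.
Folding feeds into boxing (must start by minute 207); so folding must finish by minute 207 and therefore start by minute 147.
The bindery step must finish by minute 267; it takes 35 minutes, so it must start by 267 − 35 = minute 232.
Drying has several dependents: folding (must start by minute 147, minus 15-minute gap → minute 132); the bindery step (must start by minute 232). The earliest of those limits is minute 132, so drying must start by 132 − 15 = minute 117.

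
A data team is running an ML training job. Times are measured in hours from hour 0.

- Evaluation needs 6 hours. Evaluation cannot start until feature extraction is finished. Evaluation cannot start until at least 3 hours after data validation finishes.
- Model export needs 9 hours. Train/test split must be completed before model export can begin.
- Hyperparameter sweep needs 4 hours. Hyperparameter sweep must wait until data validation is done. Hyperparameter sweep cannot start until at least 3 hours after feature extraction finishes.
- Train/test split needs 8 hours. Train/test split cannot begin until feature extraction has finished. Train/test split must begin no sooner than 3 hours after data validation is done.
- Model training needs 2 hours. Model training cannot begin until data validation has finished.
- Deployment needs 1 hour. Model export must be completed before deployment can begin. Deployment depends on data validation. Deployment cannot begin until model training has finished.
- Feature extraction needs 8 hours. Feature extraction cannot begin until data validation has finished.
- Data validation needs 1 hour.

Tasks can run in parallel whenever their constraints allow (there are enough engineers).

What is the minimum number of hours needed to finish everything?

Data validation can start immediately at hour 0; it finishes at hour 1.
Model training cannot begin until data validation (finishes hour 1). It runs from hour 1 to 1 + 2 = hour 3.
Feature extraction cannot begin until data validation (finishes hour 1). It runs from hour 1 to 1 + 8 = hour 9.
Evaluation cannot start until feature extraction (finishes hour 9); data validation (finishes hour 1, plus 3-hour gap → hour 4). The controlling bound is hour 9, so evaluation finishes at 9 + 6 = hour 15.
Hyperparameter sweep has to wait for data validation (finishes hour 1); feature extraction (finishes hour 9, plus 3-hour gap → hour 12). The latest of these is hour 12, so hyperparameter sweep runs hour 12 to 12 + 4 = hour 16.
For train/test split: feature extraction (finishes hour 9); data validation (finishes hour 1, plus 3-hour gap → hour 4). Taking the maximum gives a start of hour 9, and it finishes at 9 + 8 = hour 17.
Model export waits on train/test split (finishes hour 17), so it starts at hour 17 and finishes at 17 + 9 = hour 26.
Deployment has to wait for model export (finishes hour 26); data validation (finishes hour 1); model training (finishes hour 3). The latest of these is hour 26, so deployment runs hour 26 to 26 + 1 = hour 27.
All tasks are finished once the last one completes. Finish times: Data validation at 1, Feature extraction at 9, Train/test split at 17, Hyperparameter sweep at 16, Model training at 3, Evaluation at 15, Model export at 26, Deployment at 27. The latest is hour 27.

27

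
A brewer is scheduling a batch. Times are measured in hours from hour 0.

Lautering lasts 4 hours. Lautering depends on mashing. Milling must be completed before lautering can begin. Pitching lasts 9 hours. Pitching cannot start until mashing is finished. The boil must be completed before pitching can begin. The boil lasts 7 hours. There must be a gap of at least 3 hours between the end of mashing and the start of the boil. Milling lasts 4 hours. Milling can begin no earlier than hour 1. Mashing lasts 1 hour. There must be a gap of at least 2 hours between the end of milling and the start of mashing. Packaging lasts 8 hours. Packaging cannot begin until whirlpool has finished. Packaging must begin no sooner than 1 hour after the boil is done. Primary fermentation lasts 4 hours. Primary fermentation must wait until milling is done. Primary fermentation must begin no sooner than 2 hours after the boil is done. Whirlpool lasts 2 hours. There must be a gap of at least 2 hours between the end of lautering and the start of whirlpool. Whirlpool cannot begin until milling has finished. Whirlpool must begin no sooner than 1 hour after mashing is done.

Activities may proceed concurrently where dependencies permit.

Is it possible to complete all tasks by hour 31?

Yes

Milling cannot begin until its own release at hour 1. It runs from hour 1 to 1 + 4 = hour 5.
After milling (finishes hour 5, plus 2-hour gap → hour 7), mashing can start at hour 7 and finishes at hour 8.
The boil cannot begin until mashing (finishes hour 8, plus 3-hour gap → hour 11). It runs from hour 11 to 11 + 7 = hour 18.
Primary fermentation has to wait for milling (finishes hour 5); the boil (finishes hour 18, plus 2-hour gap → hour 20). The latest of these is hour 20, so primary fermentation runs hour 20 to 20 + 4 = hour 24.
For pitching: mashing (finishes hour 8); the boil (finishes hour 18). Taking the maximum gives a start of hour 18, and it finishes at 18 + 9 = hour 27.
Lautering has to wait for mashing (finishes hour 8); milling (finishes hour 5). The latest of these is hour 8, so lautering runs hour 8 to 8 + 4 = hour 12.
Whirlpool needs all of lautering (finishes hour 12, plus 2-hour gap → hour 14); milling (finishes hour 5); mashing (finishes hour 8, plus 1-hour gap → hour 9). That puts its earliest start at hour 14; it finishes at 14 + 2 = hour 16.
Packaging cannot start until whirlpool (finishes hour 16); the boil (finishes hour 18, plus 1-hour gap → hour 19). The controlling bound is hour 19, so packaging finishes at 19 + 8 = hour 27.
Every task is finished by hour 27, which is no later than the deadline of 31, so the schedule is feasible.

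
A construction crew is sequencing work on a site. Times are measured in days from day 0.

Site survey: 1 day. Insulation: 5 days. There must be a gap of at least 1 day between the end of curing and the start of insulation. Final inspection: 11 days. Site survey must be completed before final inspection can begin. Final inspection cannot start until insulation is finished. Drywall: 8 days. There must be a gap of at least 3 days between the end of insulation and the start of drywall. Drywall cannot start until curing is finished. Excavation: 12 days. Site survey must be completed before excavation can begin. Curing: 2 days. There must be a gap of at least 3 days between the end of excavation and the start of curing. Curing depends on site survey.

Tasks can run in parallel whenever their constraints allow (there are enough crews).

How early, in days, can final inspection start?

Nothing blocks site survey, so it runs from day 0 to day 1.
After site survey (finishes day 1), excavation can start at day 1 and finishes at day 13.
Curing cannot start until excavation (finishes day 13, plus 3-day gap → day 16); site survey (finishes day 1). The controlling bound is day 16, so curing finishes at 16 + 2 = day 18.
Insulation waits on curing (finishes day 18, plus 1-day gap → day 19), so it starts at day 19 and finishes at 19 + 5 = day 24.
Final inspection waits on site survey (finishes day 1); insulation (finishes day 24). The latest of these is day 24, which is the earliest final inspection can start.

24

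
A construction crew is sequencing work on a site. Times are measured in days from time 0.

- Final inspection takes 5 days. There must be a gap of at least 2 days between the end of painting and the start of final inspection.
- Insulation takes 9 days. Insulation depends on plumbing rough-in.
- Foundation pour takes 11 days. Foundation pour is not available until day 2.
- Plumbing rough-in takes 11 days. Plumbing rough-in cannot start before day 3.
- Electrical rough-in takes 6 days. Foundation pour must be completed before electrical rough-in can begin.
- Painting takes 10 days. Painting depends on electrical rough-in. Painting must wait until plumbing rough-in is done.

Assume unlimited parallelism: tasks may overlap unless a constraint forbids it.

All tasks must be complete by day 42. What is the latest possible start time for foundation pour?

8

Nothing follows final inspection; the deadline of day 42 is its only limit. It must start by 42 − 5 = day 37.
Since final inspection (must start by day 37, minus 2-day gap → day 35) depends on it, painting must finish by day 35. Backing off its 10-day duration gives a latest start of day 25.
Electrical rough-in has to be done before painting (must start by day 25). That means finishing by day 25, i.e. starting by 25 − 6 = day 19.
Foundation pour has to be done before electrical rough-in (must start by day 19). That means finishing by day 19, i.e. starting by 19 − 11 = day 8.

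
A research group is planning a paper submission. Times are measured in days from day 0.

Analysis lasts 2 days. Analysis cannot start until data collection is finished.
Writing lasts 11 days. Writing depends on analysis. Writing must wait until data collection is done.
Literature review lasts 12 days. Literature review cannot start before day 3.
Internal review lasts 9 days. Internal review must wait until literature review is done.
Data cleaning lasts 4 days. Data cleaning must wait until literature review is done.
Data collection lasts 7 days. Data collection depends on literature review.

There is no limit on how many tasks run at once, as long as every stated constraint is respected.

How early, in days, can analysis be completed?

24

After its own release at day 3, literature review can start at day 3 and finishes at day 15.
After literature review (finishes day 15), data collection can start at day 15 and finishes at day 22.
Analysis cannot begin until data collection (finishes day 22). It runs from day 22 to 22 + 2 = day 24.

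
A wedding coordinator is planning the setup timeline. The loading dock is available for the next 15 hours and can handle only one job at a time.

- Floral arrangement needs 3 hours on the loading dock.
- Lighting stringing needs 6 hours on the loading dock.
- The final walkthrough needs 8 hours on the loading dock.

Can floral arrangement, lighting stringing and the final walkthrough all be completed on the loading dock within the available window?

No

Running back to back, the jobs need 3 + 6 + 8 = 17 hours on the loading dock.
Since 17 > 15, they cannot all fit.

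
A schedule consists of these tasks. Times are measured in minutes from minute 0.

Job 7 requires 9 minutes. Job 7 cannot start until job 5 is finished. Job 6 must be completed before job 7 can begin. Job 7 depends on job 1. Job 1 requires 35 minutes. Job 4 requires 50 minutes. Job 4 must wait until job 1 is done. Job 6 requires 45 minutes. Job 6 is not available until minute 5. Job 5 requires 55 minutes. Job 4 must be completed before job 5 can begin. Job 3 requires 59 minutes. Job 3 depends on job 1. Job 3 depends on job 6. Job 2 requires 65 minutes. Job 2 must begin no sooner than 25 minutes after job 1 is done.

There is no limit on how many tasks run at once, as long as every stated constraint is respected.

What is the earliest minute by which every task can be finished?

Job 6 cannot begin until its own release at minute 5. It runs from minute 5 to 5 + 45 = minute 50.
Job 1 can start immediately at minute 0; it finishes at minute 35.
After job 1 (finishes minute 35), job 4 can start at minute 35 and finishes at minute 85.
Job 5 waits on job 4 (finishes minute 85), so it starts at minute 85 and finishes at 85 + 55 = minute 140.
For job 7: job 5 (finishes minute 140); job 6 (finishes minute 50); job 1 (finishes minute 35). Taking the maximum gives a start of minute 140, and it finishes at 140 + 9 = minute 149.
For job 3: job 1 (finishes minute 35); job 6 (finishes minute 50). Taking the maximum gives a start of minute 50, and it finishes at 50 + 59 = minute 109.
Job 2 cannot begin until job 1 (finishes minute 35, plus 25-minute gap → minute 60). It runs from minute 60 to 60 + 65 = minute 125.
All tasks are finished once the last one completes. Finish times: Job 1 at 35, Job 2 at 125, Job 3 at 109, Job 4 at 85, Job 5 at 140, Job 6 at 50, Job 7 at 149. The latest is minute 149.

149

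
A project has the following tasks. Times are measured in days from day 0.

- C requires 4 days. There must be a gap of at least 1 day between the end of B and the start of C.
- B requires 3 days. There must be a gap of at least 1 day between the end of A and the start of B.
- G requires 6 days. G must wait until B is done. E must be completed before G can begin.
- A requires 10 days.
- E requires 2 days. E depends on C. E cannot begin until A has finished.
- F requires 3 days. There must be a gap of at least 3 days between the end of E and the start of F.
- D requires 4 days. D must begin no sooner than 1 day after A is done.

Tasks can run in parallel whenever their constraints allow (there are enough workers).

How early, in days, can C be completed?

A has no prerequisites, so it starts at day 0 and finishes at day 10.
B waits on A (finishes day 10, plus 1-day gap → day 11), so it starts at day 11 and finishes at 11 + 3 = day 14.
C waits on B (finishes day 14, plus 1-day gap → day 15), so it starts at day 15 and finishes at 15 + 4 = day 19.

19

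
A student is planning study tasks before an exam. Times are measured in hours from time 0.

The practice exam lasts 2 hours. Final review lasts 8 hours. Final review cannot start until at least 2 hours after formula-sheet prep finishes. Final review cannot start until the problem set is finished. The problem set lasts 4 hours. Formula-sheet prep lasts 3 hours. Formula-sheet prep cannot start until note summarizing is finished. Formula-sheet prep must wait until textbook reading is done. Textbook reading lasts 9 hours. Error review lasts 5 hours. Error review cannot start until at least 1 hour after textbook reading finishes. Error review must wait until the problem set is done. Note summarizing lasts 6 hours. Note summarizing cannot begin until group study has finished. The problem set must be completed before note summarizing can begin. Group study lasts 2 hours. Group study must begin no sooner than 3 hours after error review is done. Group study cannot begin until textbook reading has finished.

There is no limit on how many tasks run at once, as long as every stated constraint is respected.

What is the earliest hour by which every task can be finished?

The practice exam can start immediately at hour 0; it finishes at hour 2.
The problem set has no prerequisites, so it starts at hour 0 and finishes at hour 4.
Textbook reading can start immediately at hour 0; it finishes at hour 9.
Error review has to wait for textbook reading (finishes hour 9, plus 1-hour gap → hour 10); the problem set (finishes hour 4). The latest of these is hour 10, so error review runs hour 10 to 10 + 5 = hour 15.
Group study has to wait for error review (finishes hour 15, plus 3-hour gap → hour 18); textbook reading (finishes hour 9). The latest of these is hour 18, so group study runs hour 18 to 18 + 2 = hour 20.
For note summarizing: group study (finishes hour 20); the problem set (finishes hour 4). Taking the maximum gives a start of hour 20, and it finishes at 20 + 6 = hour 26.
Formula-sheet prep cannot start until note summarizing (finishes hour 26); textbook reading (finishes hour 9). The controlling bound is hour 26, so formula-sheet prep finishes at 26 + 3 = hour 29.
Final review cannot start until formula-sheet prep (finishes hour 29, plus 2-hour gap → hour 31); the problem set (finishes hour 4). The controlling bound is hour 31, so final review finishes at 31 + 8 = hour 39.
All tasks are finished once the last one completes. Finish times: Textbook reading at 9, The problem set at 4, The practice exam at 2, Error review at 15, Group study at 20, Note summarizing at 26, Formula-sheet prep at 29, Final review at 39. The latest is hour 39.

39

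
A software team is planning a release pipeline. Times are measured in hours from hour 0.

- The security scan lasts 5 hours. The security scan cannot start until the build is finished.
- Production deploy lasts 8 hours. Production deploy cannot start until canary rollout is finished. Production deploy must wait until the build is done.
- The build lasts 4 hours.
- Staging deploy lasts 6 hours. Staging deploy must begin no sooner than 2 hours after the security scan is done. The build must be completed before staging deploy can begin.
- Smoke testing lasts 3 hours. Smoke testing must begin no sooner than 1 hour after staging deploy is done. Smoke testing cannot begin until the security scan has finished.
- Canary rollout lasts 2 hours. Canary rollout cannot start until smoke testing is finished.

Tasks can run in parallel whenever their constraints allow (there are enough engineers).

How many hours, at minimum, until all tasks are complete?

31

The build has no prerequisites, so it starts at hour 0 and finishes at hour 4.
The security scan cannot begin until the build (finishes hour 4). It runs from hour 4 to 4 + 5 = hour 9.
Staging deploy has to wait for the security scan (finishes hour 9, plus 2-hour gap → hour 11); the build (finishes hour 4). The latest of these is hour 11, so staging deploy runs hour 11 to 11 + 6 = hour 17.
Smoke testing cannot start until staging deploy (finishes hour 17, plus 1-hour gap → hour 18); the security scan (finishes hour 9). The controlling bound is hour 18, so smoke testing finishes at 18 + 3 = hour 21.
Canary rollout waits on smoke testing (finishes hour 21), so it starts at hour 21 and finishes at 21 + 2 = hour 23.
Production deploy cannot start until canary rollout (finishes hour 23); the build (finishes hour 4). The controlling bound is hour 23, so production deploy finishes at 23 + 8 = hour 31.
All tasks are finished once the last one completes. Finish times: The build at 4, The security scan at 9, Staging deploy at 17, Smoke testing at 21, Canary rollout at 23, Production deploy at 31. The latest is hour 31.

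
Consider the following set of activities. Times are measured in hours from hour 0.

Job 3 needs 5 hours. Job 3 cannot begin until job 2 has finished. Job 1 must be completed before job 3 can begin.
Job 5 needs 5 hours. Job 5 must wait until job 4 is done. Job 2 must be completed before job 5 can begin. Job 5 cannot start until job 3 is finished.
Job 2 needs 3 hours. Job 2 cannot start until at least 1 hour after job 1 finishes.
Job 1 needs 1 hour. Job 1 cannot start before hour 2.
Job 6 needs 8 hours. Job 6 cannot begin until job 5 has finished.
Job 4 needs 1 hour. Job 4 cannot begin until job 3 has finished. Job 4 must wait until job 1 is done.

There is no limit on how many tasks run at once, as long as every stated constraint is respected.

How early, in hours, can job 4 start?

After its own release at hour 2, job 1 can start at hour 2 and finishes at hour 3.
After job 1 (finishes hour 3, plus 1-hour gap → hour 4), job 2 can start at hour 4 and finishes at hour 7.
Job 3 cannot start until job 2 (finishes hour 7); job 1 (finishes hour 3). The controlling bound is hour 7, so job 3 finishes at 7 + 5 = hour 12.
Job 4 waits on job 3 (finishes hour 12); job 1 (finishes hour 3). The latest of these is hour 12, which is the earliest job 4 can start.

12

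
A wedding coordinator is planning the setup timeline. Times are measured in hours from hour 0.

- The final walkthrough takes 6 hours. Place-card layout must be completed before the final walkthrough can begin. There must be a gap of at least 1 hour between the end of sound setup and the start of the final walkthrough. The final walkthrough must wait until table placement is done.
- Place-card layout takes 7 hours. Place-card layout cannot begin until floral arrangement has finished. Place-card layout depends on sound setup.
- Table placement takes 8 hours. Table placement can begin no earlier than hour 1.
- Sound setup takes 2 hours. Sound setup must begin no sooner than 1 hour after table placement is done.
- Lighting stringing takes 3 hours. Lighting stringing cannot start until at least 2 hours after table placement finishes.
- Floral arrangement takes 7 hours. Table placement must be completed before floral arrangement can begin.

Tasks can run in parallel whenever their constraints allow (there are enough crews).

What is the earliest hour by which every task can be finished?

29

Table placement waits on its own release at hour 1, so it starts at hour 1 and finishes at 1 + 8 = hour 9.
Sound setup cannot begin until table placement (finishes hour 9, plus 1-hour gap → hour 10). It runs from hour 10 to 10 + 2 = hour 12.
Lighting stringing waits on table placement (finishes hour 9, plus 2-hour gap → hour 11), so it starts at hour 11 and finishes at 11 + 3 = hour 14.
After table placement (finishes hour 9), floral arrangement can start at hour 9 and finishes at hour 16.
For place-card layout: floral arrangement (finishes hour 16); sound setup (finishes hour 12). Taking the maximum gives a start of hour 16, and it finishes at 16 + 7 = hour 23.
The final walkthrough has to wait for place-card layout (finishes hour 23); sound setup (finishes hour 12, plus 1-hour gap → hour 13); table placement (finishes hour 9). The latest of these is hour 23, so the final walkthrough runs hour 23 to 23 + 6 = hour 29.
All tasks are finished once the last one completes. Finish times: Table placement at 9, Floral arrangement at 16, Lighting stringing at 14, Sound setup at 12, Place-card layout at 23, The final walkthrough at 29. The latest is hour 29.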